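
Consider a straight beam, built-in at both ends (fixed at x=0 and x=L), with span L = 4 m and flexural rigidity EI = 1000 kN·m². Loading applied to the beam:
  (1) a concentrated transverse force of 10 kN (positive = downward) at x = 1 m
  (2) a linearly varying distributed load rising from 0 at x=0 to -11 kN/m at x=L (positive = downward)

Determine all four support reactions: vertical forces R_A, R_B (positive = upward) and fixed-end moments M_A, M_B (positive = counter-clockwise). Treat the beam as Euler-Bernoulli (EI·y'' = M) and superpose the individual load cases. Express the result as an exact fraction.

R_A = 147/80 kN, M_A = -29/120 kN·m, R_B = -1107/80 kN, M_B = 277/40 kN·m

Load 1 — point force P=10 kN at a=1 m (b=L-a=3):
  R_A = Pb²(3a+b)/L³ = 10·3²·(3·1+3)/4³ = 135/16 kN
  M_A = Pab²/L² = 10·1·3²/4² = 45/8 kN·m
  R_B = Pa²(a+3b)/L³ = 10·1²·(1+3·3)/4³ = 25/16 kN
  M_B = -Pa²b/L² = -10·1²·3/4² = -15/8 kN·m
Load 2 — triangular load w₀=-11 kN/m (0→w₀ over full span):
  R_A = 3w₀L/20 = 3·(-11)·4/20 = -33/5 kN
  M_A = w₀L²/30 = (-11)·4²/30 = -88/15 kN·m
  R_B = 7w₀L/20 = 7·(-11)·4/20 = -77/5 kN
  M_B = -w₀L²/20 = -(-11)·4²/20 = 44/5 kN·m
Superposition: R_A = 147/80 kN, M_A = -29/120 kN·m, R_B = -1107/80 kN, M_B = 277/40 kN·m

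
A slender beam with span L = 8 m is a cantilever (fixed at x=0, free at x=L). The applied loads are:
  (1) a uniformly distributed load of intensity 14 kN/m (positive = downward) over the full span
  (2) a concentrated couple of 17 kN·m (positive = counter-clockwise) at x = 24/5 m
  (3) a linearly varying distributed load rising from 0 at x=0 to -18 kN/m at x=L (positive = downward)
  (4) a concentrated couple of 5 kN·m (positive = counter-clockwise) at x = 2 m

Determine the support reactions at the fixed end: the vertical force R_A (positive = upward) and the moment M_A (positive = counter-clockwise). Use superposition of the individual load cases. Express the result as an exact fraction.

Load 1 — uniform load w=14 kN/m over full span:
  R_A = wL = 14·8 = 112 kN
  M_A = wL²/2 = 14·8²/2 = 448 kN·m
Load 2 — applied couple M₀=17 kN·m at a=24/5 m (b=L-a=16/5):
  R_A = 0 kN
  M_A = -M₀ = -17 kN·m
Load 3 — triangular load w₀=-18 kN/m (0→w₀ over full span):
  R_A = w₀L/2 = (-18)·8/2 = -72 kN
  M_A = w₀L²/3 = (-18)·8²/3 = -384 kN·m
Load 4 — applied couple M₀=5 kN·m at a=2 m (b=L-a=6):
  R_A = 0 kN
  M_A = -M₀ = -5 kN·m
Superposition: R_A = 40 kN, M_A = 42 kN·m

R_A = 40 kN, M_A = 42 kN·m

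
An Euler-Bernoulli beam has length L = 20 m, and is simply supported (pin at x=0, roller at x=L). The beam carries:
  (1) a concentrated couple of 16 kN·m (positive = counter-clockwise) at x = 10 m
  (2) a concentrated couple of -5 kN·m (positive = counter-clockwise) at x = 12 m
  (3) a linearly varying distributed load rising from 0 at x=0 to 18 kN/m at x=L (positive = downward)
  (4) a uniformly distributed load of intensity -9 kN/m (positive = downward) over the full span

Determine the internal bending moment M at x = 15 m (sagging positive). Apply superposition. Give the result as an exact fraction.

Load 1 — applied couple M₀=16 kN·m at a=10 m (b=L-a=10):
  M_1 = M₀x/L - M₀  [x>a] = 16·15/20 - 16 = -4 kN·m
Load 2 — applied couple M₀=-5 kN·m at a=12 m (b=L-a=8):
  M_2 = M₀x/L - M₀  [x>a] = (-5)·15/20 - (-5) = 5/4 kN·m
Load 3 — triangular load w₀=18 kN/m (0→w₀ over full span):
  M_3 = w₀Lx/6 - w₀x³/(6L) = 18·20·15/6 - 18·15³/(6·20) = 1575/4 kN·m
Load 4 — uniform load w=-9 kN/m over full span:
  M_4 = wx(L-x)/2 = (-9)·15·(20-15)/2 = -675/2 kN·m
Superposition: M = Σ M_i = 107/2 kN·m ≈ 53.500000 kN·m

M(15) = 107/2 kN·m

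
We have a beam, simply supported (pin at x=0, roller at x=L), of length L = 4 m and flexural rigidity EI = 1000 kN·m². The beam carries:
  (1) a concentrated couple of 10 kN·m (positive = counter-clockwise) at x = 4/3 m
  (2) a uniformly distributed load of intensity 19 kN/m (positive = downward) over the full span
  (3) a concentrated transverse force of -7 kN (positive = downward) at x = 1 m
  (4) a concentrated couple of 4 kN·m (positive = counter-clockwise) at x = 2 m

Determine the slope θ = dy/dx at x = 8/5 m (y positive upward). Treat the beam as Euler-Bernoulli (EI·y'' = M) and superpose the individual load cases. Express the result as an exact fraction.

θ(8/5) = -98671/9000000 rad

Load 1 — applied couple M₀=10 kN·m at a=4/3 m (b=L-a=8/3):
  θ_1 = (M₀x²/(2L)-M₀(x-a)+C₁)/EI  [x>a] with C₁=M₀(3b²-L²)/(6L)=20/9 = (10·(8/5)²/(2·4)-10·((8/5)-(4/3))+(20/9))/1000 = 31/11250 rad
Load 2 — uniform load w=19 kN/m over full span:
  θ_2 = -w(L³-6Lx²+4x³)/(24EI) = -19·(4³-6·4·(8/5)²+4·(8/5)³)/(24·1000) = -703/46875 rad
Load 3 — point force P=-7 kN at a=1 m (b=L-a=3):
  θ_3 = -Pa(2L²-6Lx+3x²+a²)/(6LEI)  [x>a] = -(-7)·1·(2·4²-6·4·(8/5)+3·(8/5)²+1²)/(6·4·1000) = 133/200000 rad
Load 4 — applied couple M₀=4 kN·m at a=2 m (b=L-a=2):
  θ_4 = (M₀x²/(2L)+C₁)/EI  [x≤a] with C₁=M₀(3b²-L²)/(6L)=-2/3 = (4·(8/5)²/(2·4)+(-2/3))/1000 = 23/37500 rad
Superposition: θ = Σ θ_i = -98671/9000000 rad ≈ -0.010963 rad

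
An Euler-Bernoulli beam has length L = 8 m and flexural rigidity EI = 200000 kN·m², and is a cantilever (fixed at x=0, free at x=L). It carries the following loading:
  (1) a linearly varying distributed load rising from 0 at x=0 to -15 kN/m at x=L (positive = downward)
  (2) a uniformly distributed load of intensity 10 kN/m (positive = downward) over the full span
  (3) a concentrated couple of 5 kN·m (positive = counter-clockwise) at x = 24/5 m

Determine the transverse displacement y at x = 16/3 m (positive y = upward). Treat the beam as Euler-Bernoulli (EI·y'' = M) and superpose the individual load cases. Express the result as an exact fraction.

Load 1 — triangular load w₀=-15 kN/m (0→w₀ over full span):
  y_1 = (w₀Lx³/12-w₀L²x²/6-w₀x⁵/(120L))/EI = ((-15)·8·(16/3)³/12-(-15)·8²·(16/3)²/6-(-15)·(16/3)⁵/(120·8))/200000 = 11776/759375 m
Load 2 — uniform load w=10 kN/m over full span:
  y_2 = -wx²(x²-4Lx+6L²)/(24EI) = -10·(16/3)²·((16/3)²-4·8·(16/3)+6·8²)/(24·200000) = -2176/151875 m
Load 3 — applied couple M₀=5 kN·m at a=24/5 m (b=L-a=16/5):
  y_3 = M₀a(2x-a)/(2EI)  [x>a] = 5·(24/5)·(2·(16/3)-(24/5))/(2·200000) = 11/31250 m
Superposition: y = Σ y_i = 11633/7593750 m ≈ 0.001532 m

y(16/3) = 11633/7593750 m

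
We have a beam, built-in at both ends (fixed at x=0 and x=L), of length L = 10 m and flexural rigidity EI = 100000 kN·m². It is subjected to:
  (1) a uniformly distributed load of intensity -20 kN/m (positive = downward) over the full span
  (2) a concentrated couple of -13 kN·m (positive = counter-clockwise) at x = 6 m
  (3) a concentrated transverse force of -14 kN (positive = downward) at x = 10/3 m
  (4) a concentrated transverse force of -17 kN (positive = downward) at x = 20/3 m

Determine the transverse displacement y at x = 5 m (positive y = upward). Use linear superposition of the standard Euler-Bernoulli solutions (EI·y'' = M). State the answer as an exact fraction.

Load 1 — uniform load w=-20 kN/m over full span:
  y_1 = -wx²(L-x)²/(24EI) = -(-20)·5²·(10-5)²/(24·100000) = 1/192 m
Load 2 — applied couple M₀=-13 kN·m at a=6 m (b=L-a=4):
  y_2 = (R_Ax³/6 - M_Ax²/2)/EI  [x≤a] with R_A=-234/125, M_A=-104/25 = ((-234/125)·5³/6 - (-104/25)·5²/2)/100000 = 13/100000 m
Load 3 — point force P=-14 kN at a=10/3 m (b=L-a=20/3):
  y_3 = -Pa²(L-x)²(3bL-(3b+a)(L-x))/(6L³EI)  [x>a] = -(-14)·(10/3)²·(10-5)²·(3·(20/3)·10-(3·(20/3)+(10/3))·(10-5))/(6·10³·100000) = 7/12960 m
Load 4 — point force P=-17 kN at a=20/3 m (b=L-a=10/3):
  y_4 = -Pb²x²(3aL-(3a+b)x)/(6L³EI)  [x≤a] = -(-17)·(10/3)²·5²·(3·(20/3)·10-(3·(20/3)+(10/3))·5)/(6·10³·100000) = 17/25920 m
Superposition: y = Σ y_i = 1654/253125 m ≈ 0.006534 m

y(5) = 1654/253125 m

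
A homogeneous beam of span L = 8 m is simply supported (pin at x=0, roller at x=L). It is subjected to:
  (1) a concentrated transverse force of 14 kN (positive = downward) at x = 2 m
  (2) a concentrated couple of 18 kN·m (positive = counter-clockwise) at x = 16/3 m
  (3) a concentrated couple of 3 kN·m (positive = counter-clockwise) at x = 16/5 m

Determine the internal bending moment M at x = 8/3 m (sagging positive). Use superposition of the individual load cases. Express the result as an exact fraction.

M(8/3) = 77/3 kN·m

Load 1 — point force P=14 kN at a=2 m (b=L-a=6):
  M_1 = Pa(L-x)/L  [x>a] = 14·2·(8-(8/3))/8 = 56/3 kN·m
Load 2 — applied couple M₀=18 kN·m at a=16/3 m (b=L-a=8/3):
  M_2 = M₀x/L  [x≤a] = 18·(8/3)/8 = 6 kN·m
Load 3 — applied couple M₀=3 kN·m at a=16/5 m (b=L-a=24/5):
  M_3 = M₀x/L  [x≤a] = 3·(8/3)/8 = 1 kN·m
Superposition: M = Σ M_i = 77/3 kN·m ≈ 25.666667 kN·m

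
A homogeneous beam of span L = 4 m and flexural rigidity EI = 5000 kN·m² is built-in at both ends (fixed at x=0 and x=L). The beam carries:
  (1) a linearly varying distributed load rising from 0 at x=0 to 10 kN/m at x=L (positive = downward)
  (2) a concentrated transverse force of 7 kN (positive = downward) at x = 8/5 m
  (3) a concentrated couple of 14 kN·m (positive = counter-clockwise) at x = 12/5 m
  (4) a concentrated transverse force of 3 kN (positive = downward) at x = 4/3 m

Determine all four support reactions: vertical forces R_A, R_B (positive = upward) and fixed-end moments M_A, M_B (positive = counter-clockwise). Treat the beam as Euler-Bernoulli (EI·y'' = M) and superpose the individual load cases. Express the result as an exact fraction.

R_A = 20023/1125 kN, M_A = 17576/1125 kN·m, R_B = 13727/1125 kN, M_B = -11134/1125 kN·m

Load 1 — triangular load w₀=10 kN/m (0→w₀ over full span):
  R_A = 3w₀L/20 = 3·10·4/20 = 6 kN
  M_A = w₀L²/30 = 10·4²/30 = 16/3 kN·m
  R_B = 7w₀L/20 = 7·10·4/20 = 14 kN
  M_B = -w₀L²/20 = -10·4²/20 = -8 kN·m
Load 2 — point force P=7 kN at a=8/5 m (b=L-a=12/5):
  R_A = Pb²(3a+b)/L³ = 7·(12/5)²·(3·(8/5)+(12/5))/4³ = 567/125 kN
  M_A = Pab²/L² = 7·(8/5)·(12/5)²/4² = 504/125 kN·m
  R_B = Pa²(a+3b)/L³ = 7·(8/5)²·((8/5)+3·(12/5))/4³ = 308/125 kN
  M_B = -Pa²b/L² = -7·(8/5)²·(12/5)/4² = -336/125 kN·m
Load 3 — applied couple M₀=14 kN·m at a=12/5 m (b=L-a=8/5):
  R_A = 6M₀ab/L³ = 6·14·(12/5)·(8/5)/4³ = 126/25 kN
  M_A = M₀b(2a-b)/L² = 14·(8/5)·(2·(12/5)-(8/5))/4² = 112/25 kN·m
  R_B = -6M₀ab/L³ = -6·14·(12/5)·(8/5)/4³ = -126/25 kN
  M_B = M₀a(2b-a)/L² = 14·(12/5)·(2·(8/5)-(12/5))/4² = 42/25 kN·m
Load 4 — point force P=3 kN at a=4/3 m (b=L-a=8/3):
  R_A = Pb²(3a+b)/L³ = 3·(8/3)²·(3·(4/3)+(8/3))/4³ = 20/9 kN
  M_A = Pab²/L² = 3·(4/3)·(8/3)²/4² = 16/9 kN·m
  R_B = Pa²(a+3b)/L³ = 3·(4/3)²·((4/3)+3·(8/3))/4³ = 7/9 kN
  M_B = -Pa²b/L² = -3·(4/3)²·(8/3)/4² = -8/9 kN·m
Superposition: R_A = 20023/1125 kN, M_A = 17576/1125 kN·m, R_B = 13727/1125 kN, M_B = -11134/1125 kN·m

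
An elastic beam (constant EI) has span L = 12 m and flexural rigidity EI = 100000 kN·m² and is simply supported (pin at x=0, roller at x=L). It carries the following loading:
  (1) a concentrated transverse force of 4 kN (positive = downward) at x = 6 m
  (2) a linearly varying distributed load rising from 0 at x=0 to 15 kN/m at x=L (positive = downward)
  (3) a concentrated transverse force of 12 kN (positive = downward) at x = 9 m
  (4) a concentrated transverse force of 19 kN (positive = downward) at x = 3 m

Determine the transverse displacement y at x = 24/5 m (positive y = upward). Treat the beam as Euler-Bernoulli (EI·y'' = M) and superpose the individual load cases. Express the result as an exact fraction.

Load 1 — point force P=4 kN at a=6 m (b=L-a=6):
  y_1 = -Pbx(L²-b²-x²)/(6LEI)  [x≤a] = -4·6·(24/5)·(12²-6²-(24/5)²)/(6·12·100000) = -531/390625 m
Load 2 — triangular load w₀=15 kN/m (0→w₀ over full span):
  y_2 = -w₀x(7L⁴-10L²x²+3x⁴)/(360LEI) = -15·(24/5)·(7·12⁴-10·12²·(24/5)²+3·(24/5)⁴)/(360·12·100000) = -184842/9765625 m
Load 3 — point force P=12 kN at a=9 m (b=L-a=3):
  y_3 = -Pbx(L²-b²-x²)/(6LEI)  [x≤a] = -12·3·(24/5)·(12²-3²-(24/5)²)/(6·12·100000) = -8397/3125000 m
Load 4 — point force P=19 kN at a=3 m (b=L-a=9):
  y_4 = -Pa(L-x)(2Lx-a²-x²)/(6LEI)  [x>a] = -19·3·(12-(24/5))·(2·12·(24/5)-3²-(24/5)²)/(6·12·100000) = -118503/25000000 m
Superposition: y = Σ y_i = -17321463/625000000 m ≈ -0.027714 m

y(24/5) = -17321463/625000000 m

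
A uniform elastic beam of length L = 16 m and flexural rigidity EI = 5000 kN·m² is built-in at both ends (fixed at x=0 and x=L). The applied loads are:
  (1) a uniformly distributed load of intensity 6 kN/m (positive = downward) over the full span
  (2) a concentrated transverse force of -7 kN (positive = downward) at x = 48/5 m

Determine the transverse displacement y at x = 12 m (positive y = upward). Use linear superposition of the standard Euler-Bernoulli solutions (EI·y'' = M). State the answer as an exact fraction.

y(12) = -1548/15625 m

Load 1 — uniform load w=6 kN/m over full span:
  y_1 = -wx²(L-x)²/(24EI) = -6·12²·(16-12)²/(24·5000) = -72/625 m
Load 2 — point force P=-7 kN at a=48/5 m (b=L-a=32/5):
  y_2 = -Pa²(L-x)²(3bL-(3b+a)(L-x))/(6L³EI)  [x>a] = -(-7)·(48/5)²·(16-12)²·(3·(32/5)·16-(3·(32/5)+(48/5))·(16-12))/(6·16³·5000) = 252/15625 m
Superposition: y = Σ y_i = -1548/15625 m ≈ -0.099072 m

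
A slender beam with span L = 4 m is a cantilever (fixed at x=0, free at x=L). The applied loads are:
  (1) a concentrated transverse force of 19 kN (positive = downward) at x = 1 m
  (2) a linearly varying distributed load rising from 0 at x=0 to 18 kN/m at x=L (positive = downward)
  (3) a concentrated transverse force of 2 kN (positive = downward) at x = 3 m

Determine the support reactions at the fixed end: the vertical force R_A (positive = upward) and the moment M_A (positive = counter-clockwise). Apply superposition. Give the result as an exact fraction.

R_A = 57 kN, M_A = 121 kN·m

Load 1 — point force P=19 kN at a=1 m (b=L-a=3):
  R_A = P = 19 kN
  M_A = Pa = 19·1 = 19 kN·m
Load 2 — triangular load w₀=18 kN/m (0→w₀ over full span):
  R_A = w₀L/2 = 18·4/2 = 36 kN
  M_A = w₀L²/3 = 18·4²/3 = 96 kN·m
Load 3 — point force P=2 kN at a=3 m (b=L-a=1):
  R_A = P = 2 kN
  M_A = Pa = 2·3 = 6 kN·m
Superposition: R_A = 57 kN, M_A = 121 kN·m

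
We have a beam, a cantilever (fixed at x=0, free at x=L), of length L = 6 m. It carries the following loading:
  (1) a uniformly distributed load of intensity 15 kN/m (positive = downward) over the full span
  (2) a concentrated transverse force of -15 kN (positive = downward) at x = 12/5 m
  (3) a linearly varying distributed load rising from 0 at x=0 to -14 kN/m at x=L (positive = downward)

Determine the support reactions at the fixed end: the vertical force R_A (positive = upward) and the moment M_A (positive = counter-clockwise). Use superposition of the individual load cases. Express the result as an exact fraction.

R_A = 33 kN, M_A = 66 kN·m

Load 1 — uniform load w=15 kN/m over full span:
  R_A = wL = 15·6 = 90 kN
  M_A = wL²/2 = 15·6²/2 = 270 kN·m
Load 2 — point force P=-15 kN at a=12/5 m (b=L-a=18/5):
  R_A = P = (-15) = -15 kN
  M_A = Pa = (-15)·(12/5) = -36 kN·m
Load 3 — triangular load w₀=-14 kN/m (0→w₀ over full span):
  R_A = w₀L/2 = (-14)·6/2 = -42 kN
  M_A = w₀L²/3 = (-14)·6²/3 = -168 kN·m
Superposition: R_A = 33 kN, M_A = 66 kN·m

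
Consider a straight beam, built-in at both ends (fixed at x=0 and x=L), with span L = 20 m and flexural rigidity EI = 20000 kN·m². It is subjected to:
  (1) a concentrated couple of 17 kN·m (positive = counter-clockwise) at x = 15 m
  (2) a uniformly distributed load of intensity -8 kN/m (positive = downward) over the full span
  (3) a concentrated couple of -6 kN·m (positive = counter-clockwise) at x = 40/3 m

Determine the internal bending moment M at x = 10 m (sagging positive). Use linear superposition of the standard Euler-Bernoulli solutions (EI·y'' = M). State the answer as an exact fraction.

Load 1 — applied couple M₀=17 kN·m at a=15 m (b=L-a=5):
  M_1 = R_Ax - M_A  [x≤a] with R_A=153/160, M_A=85/16 = (153/160)·10 - (85/16) = 17/4 kN·m
Load 2 — uniform load w=-8 kN/m over full span:
  M_2 = wLx/2 - wL²/12 - wx²/2 = (-8)·20·10/2 - (-8)·20²/12 - (-8)·10²/2 = -400/3 kN·m
Load 3 — applied couple M₀=-6 kN·m at a=40/3 m (b=L-a=20/3):
  M_3 = R_Ax - M_A  [x≤a] with R_A=-2/5, M_A=-2 = (-2/5)·10 - (-2) = -2 kN·m
Superposition: M = Σ M_i = -1573/12 kN·m ≈ -131.083333 kN·m

M(10) = -1573/12 kN·m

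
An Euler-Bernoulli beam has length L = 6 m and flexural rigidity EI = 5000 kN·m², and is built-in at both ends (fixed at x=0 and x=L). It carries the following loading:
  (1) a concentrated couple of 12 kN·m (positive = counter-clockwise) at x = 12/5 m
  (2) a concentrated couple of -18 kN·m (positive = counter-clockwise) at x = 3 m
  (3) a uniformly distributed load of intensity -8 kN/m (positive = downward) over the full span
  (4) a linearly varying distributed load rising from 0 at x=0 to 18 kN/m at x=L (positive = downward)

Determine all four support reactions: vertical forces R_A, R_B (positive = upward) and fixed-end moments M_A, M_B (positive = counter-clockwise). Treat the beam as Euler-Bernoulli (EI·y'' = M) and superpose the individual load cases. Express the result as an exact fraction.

Load 1 — applied couple M₀=12 kN·m at a=12/5 m (b=L-a=18/5):
  R_A = 6M₀ab/L³ = 6·12·(12/5)·(18/5)/6³ = 72/25 kN
  M_A = M₀b(2a-b)/L² = 12·(18/5)·(2·(12/5)-(18/5))/6² = 36/25 kN·m
  R_B = -6M₀ab/L³ = -6·12·(12/5)·(18/5)/6³ = -72/25 kN
  M_B = M₀a(2b-a)/L² = 12·(12/5)·(2·(18/5)-(12/5))/6² = 96/25 kN·m
Load 2 — applied couple M₀=-18 kN·m at a=3 m (b=L-a=3):
  R_A = 6M₀ab/L³ = 6·(-18)·3·3/6³ = -9/2 kN
  M_A = M₀b(2a-b)/L² = (-18)·3·(2·3-3)/6² = -9/2 kN·m
  R_B = -6M₀ab/L³ = -6·(-18)·3·3/6³ = 9/2 kN
  M_B = M₀a(2b-a)/L² = (-18)·3·(2·3-3)/6² = -9/2 kN·m
Load 3 — uniform load w=-8 kN/m over full span:
  R_A = wL/2 = (-8)·6/2 = -24 kN
  M_A = wL²/12 = (-8)·6²/12 = -24 kN·m
  R_B = wL/2 = (-8)·6/2 = -24 kN
  M_B = -wL²/12 = -(-8)·6²/12 = 24 kN·m
Load 4 — triangular load w₀=18 kN/m (0→w₀ over full span):
  R_A = 3w₀L/20 = 3·18·6/20 = 81/5 kN
  M_A = w₀L²/30 = 18·6²/30 = 108/5 kN·m
  R_B = 7w₀L/20 = 7·18·6/20 = 189/5 kN
  M_B = -w₀L²/20 = -18·6²/20 = -162/5 kN·m
Superposition: R_A = -471/50 kN, M_A = -273/50 kN·m, R_B = 771/50 kN, M_B = -453/50 kN·m

R_A = -471/50 kN, M_A = -273/50 kN·m, R_B = 771/50 kN, M_B = -453/50 kN·m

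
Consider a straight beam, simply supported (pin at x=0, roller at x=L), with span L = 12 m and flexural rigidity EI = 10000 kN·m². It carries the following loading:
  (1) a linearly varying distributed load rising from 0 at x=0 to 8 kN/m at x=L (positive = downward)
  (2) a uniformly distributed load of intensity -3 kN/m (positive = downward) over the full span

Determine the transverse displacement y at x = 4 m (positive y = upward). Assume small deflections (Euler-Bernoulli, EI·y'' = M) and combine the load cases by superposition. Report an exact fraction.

Load 1 — triangular load w₀=8 kN/m (0→w₀ over full span):
  y_1 = -w₀x(7L⁴-10L²x²+3x⁴)/(360LEI) = -8·4·(7·12⁴-10·12²·4²+3·4⁴)/(360·12·10000) = -512/5625 m
Load 2 — uniform load w=-3 kN/m over full span:
  y_2 = -wx(L³-2Lx²+x³)/(24EI) = -(-3)·4·(12³-2·12·4²+4³)/(24·10000) = 44/625 m
Superposition: y = Σ y_i = -116/5625 m ≈ -0.020622 m

y(4) = -116/5625 m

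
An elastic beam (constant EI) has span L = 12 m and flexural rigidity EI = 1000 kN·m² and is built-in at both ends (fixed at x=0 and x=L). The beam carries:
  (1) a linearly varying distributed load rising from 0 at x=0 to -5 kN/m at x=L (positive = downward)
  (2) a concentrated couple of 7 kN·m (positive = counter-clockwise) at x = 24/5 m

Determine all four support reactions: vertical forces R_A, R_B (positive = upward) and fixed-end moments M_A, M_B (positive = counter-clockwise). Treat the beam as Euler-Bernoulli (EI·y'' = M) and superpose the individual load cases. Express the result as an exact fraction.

R_A = -204/25 kN, M_A = -579/25 kN·m, R_B = -546/25 kN, M_B = 956/25 kN·m

Load 1 — triangular load w₀=-5 kN/m (0→w₀ over full span):
  R_A = 3w₀L/20 = 3·(-5)·12/20 = -9 kN
  M_A = w₀L²/30 = (-5)·12²/30 = -24 kN·m
  R_B = 7w₀L/20 = 7·(-5)·12/20 = -21 kN
  M_B = -w₀L²/20 = -(-5)·12²/20 = 36 kN·m
Load 2 — applied couple M₀=7 kN·m at a=24/5 m (b=L-a=36/5):
  R_A = 6M₀ab/L³ = 6·7·(24/5)·(36/5)/12³ = 21/25 kN
  M_A = M₀b(2a-b)/L² = 7·(36/5)·(2·(24/5)-(36/5))/12² = 21/25 kN·m
  R_B = -6M₀ab/L³ = -6·7·(24/5)·(36/5)/12³ = -21/25 kN
  M_B = M₀a(2b-a)/L² = 7·(24/5)·(2·(36/5)-(24/5))/12² = 56/25 kN·m
Superposition: R_A = -204/25 kN, M_A = -579/25 kN·m, R_B = -546/25 kN, M_B = 956/25 kN·m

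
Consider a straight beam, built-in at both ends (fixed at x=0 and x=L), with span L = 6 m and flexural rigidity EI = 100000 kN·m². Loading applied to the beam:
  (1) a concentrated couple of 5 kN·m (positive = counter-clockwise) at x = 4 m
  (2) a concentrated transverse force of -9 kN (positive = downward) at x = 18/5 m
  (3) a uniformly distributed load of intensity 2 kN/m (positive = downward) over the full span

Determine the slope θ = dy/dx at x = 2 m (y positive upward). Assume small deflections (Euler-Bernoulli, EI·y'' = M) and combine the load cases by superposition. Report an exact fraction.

Load 1 — applied couple M₀=5 kN·m at a=4 m (b=L-a=2):
  θ_1 = (R_Ax²/2 - M_Ax)/EI  [x≤a] with R_A=10/9, M_A=5/3 = ((10/9)·2²/2 - (5/3)·2)/100000 = -1/90000 rad
Load 2 — point force P=-9 kN at a=18/5 m (b=L-a=12/5):
  θ_2 = -Pb²x(2aL-(3a+b)x)/(2L³EI)  [x≤a] = -(-9)·(12/5)²·2·(2·(18/5)·6-(3·(18/5)+(12/5))·2)/(2·6³·100000) = 63/1562500 rad
Load 3 — uniform load w=2 kN/m over full span:
  θ_3 = -wx(L-x)(L-2x)/(12EI) = -2·2·(6-2)·(6-2·2)/(12·100000) = -1/37500 rad
Superposition: θ = Σ θ_i = 143/56250000 rad ≈ 0.000003 rad

θ(2) = 143/56250000 rad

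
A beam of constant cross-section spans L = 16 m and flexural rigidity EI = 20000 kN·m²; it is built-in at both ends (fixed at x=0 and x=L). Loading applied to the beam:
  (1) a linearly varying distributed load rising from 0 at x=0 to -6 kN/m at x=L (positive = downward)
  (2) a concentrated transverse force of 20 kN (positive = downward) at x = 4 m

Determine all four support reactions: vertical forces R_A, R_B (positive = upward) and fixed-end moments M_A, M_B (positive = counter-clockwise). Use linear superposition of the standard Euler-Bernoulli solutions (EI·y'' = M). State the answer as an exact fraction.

Load 1 — triangular load w₀=-6 kN/m (0→w₀ over full span):
  R_A = 3w₀L/20 = 3·(-6)·16/20 = -72/5 kN
  M_A = w₀L²/30 = (-6)·16²/30 = -256/5 kN·m
  R_B = 7w₀L/20 = 7·(-6)·16/20 = -168/5 kN
  M_B = -w₀L²/20 = -(-6)·16²/20 = 384/5 kN·m
Load 2 — point force P=20 kN at a=4 m (b=L-a=12):
  R_A = Pb²(3a+b)/L³ = 20·12²·(3·4+12)/16³ = 135/8 kN
  M_A = Pab²/L² = 20·4·12²/16² = 45 kN·m
  R_B = Pa²(a+3b)/L³ = 20·4²·(4+3·12)/16³ = 25/8 kN
  M_B = -Pa²b/L² = -20·4²·12/16² = -15 kN·m
Superposition: R_A = 99/40 kN, M_A = -31/5 kN·m, R_B = -1219/40 kN, M_B = 309/5 kN·m

R_A = 99/40 kN, M_A = -31/5 kN·m, R_B = -1219/40 kN, M_B = 309/5 kN·m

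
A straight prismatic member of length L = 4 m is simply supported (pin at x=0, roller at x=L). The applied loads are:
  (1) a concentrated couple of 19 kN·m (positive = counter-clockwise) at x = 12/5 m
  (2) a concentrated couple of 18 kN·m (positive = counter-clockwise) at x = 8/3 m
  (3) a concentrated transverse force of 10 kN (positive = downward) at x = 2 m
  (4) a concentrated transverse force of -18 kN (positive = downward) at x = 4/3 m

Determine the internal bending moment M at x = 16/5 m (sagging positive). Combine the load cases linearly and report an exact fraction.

M(16/5) = -41/5 kN·m

Load 1 — applied couple M₀=19 kN·m at a=12/5 m (b=L-a=8/5):
  M_1 = M₀x/L - M₀  [x>a] = 19·(16/5)/4 - 19 = -19/5 kN·m
Load 2 — applied couple M₀=18 kN·m at a=8/3 m (b=L-a=4/3):
  M_2 = M₀x/L - M₀  [x>a] = 18·(16/5)/4 - 18 = -18/5 kN·m
Load 3 — point force P=10 kN at a=2 m (b=L-a=2):
  M_3 = Pa(L-x)/L  [x>a] = 10·2·(4-(16/5))/4 = 4 kN·m
Load 4 — point force P=-18 kN at a=4/3 m (b=L-a=8/3):
  M_4 = Pa(L-x)/L  [x>a] = (-18)·(4/3)·(4-(16/5))/4 = -24/5 kN·m
Superposition: M = Σ M_i = -41/5 kN·m ≈ -8.200000 kN·m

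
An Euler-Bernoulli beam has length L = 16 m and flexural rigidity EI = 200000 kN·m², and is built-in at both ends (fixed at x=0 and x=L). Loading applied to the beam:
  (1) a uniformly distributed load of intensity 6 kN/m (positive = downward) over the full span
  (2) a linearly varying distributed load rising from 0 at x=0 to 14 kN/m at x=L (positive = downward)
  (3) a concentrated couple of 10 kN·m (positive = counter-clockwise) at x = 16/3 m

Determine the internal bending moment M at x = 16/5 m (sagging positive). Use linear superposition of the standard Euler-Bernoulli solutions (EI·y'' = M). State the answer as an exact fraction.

Load 1 — uniform load w=6 kN/m over full span:
  M_1 = wLx/2 - wL²/12 - wx²/2 = 6·16·(16/5)/2 - 6·16²/12 - 6·(16/5)²/2 = -128/25 kN·m
Load 2 — triangular load w₀=14 kN/m (0→w₀ over full span):
  M_2 = 3w₀Lx/20 - w₀L²/30 - w₀x³/(6L) = 3·14·16·(16/5)/20 - 14·16²/30 - 14·(16/5)³/(6·16) = -6272/375 kN·m
Load 3 — applied couple M₀=10 kN·m at a=16/3 m (b=L-a=32/3):
  M_3 = R_Ax - M_A  [x≤a] with R_A=5/6, M_A=0 = (5/6)·(16/5) - 0 = 8/3 kN·m
Superposition: M = Σ M_i = -7192/375 kN·m ≈ -19.178667 kN·m

M(16/5) = -7192/375 kN·m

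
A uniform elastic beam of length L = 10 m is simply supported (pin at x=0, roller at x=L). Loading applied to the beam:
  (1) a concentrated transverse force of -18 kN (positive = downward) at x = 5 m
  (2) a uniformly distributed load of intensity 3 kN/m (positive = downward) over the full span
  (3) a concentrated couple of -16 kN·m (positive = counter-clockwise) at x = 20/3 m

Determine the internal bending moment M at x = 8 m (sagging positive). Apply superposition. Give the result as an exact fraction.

Load 1 — point force P=-18 kN at a=5 m (b=L-a=5):
  M_1 = Pa(L-x)/L  [x>a] = (-18)·5·(10-8)/10 = -18 kN·m
Load 2 — uniform load w=3 kN/m over full span:
  M_2 = wx(L-x)/2 = 3·8·(10-8)/2 = 24 kN·m
Load 3 — applied couple M₀=-16 kN·m at a=20/3 m (b=L-a=10/3):
  M_3 = M₀x/L - M₀  [x>a] = (-16)·8/10 - (-16) = 16/5 kN·m
Superposition: M = Σ M_i = 46/5 kN·m ≈ 9.200000 kN·m

M(8) = 46/5 kN·m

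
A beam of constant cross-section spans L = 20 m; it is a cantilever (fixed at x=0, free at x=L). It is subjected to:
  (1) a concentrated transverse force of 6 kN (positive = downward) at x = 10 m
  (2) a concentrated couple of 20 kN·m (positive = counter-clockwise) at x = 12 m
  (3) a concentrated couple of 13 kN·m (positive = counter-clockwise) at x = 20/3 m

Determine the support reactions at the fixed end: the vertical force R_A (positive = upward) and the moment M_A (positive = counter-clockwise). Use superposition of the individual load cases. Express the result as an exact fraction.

Load 1 — point force P=6 kN at a=10 m (b=L-a=10):
  R_A = P = 6 kN
  M_A = Pa = 6·10 = 60 kN·m
Load 2 — applied couple M₀=20 kN·m at a=12 m (b=L-a=8):
  R_A = 0 kN
  M_A = -M₀ = -20 kN·m
Load 3 — applied couple M₀=13 kN·m at a=20/3 m (b=L-a=40/3):
  R_A = 0 kN
  M_A = -M₀ = -13 kN·m
Superposition: R_A = 6 kN, M_A = 27 kN·m

R_A = 6 kN, M_A = 27 kN·m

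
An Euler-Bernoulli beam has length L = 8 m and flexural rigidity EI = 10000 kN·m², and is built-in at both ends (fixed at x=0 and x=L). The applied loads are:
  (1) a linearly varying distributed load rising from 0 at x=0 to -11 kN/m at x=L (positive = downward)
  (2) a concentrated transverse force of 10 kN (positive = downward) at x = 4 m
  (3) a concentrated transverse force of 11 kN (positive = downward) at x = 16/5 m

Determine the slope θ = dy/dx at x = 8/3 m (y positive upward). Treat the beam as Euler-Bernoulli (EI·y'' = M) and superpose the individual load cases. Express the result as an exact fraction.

Load 1 — triangular load w₀=-11 kN/m (0→w₀ over full span):
  θ_1 = -w₀(2x(L-x)(L-2x)(x+2L)+x²(L-x)²)/(120LEI) = -(-11)·(2·(8/3)·(8-(8/3))·(8-2·(8/3))·((8/3)+2·8)+(8/3)²·(8-(8/3))²)/(120·8·10000) = 1408/759375 rad
Load 2 — point force P=10 kN at a=4 m (b=L-a=4):
  θ_2 = -Pb²x(2aL-(3a+b)x)/(2L³EI)  [x≤a] = -10·4²·(8/3)·(2·4·8-(3·4+4)·(8/3))/(2·8³·10000) = -1/1125 rad
Load 3 — point force P=11 kN at a=16/5 m (b=L-a=24/5):
  θ_3 = -Pb²x(2aL-(3a+b)x)/(2L³EI)  [x≤a] = -11·(24/5)²·(8/3)·(2·(16/5)·8-(3·(16/5)+(24/5))·(8/3))/(2·8³·10000) = -66/78125 rad
Superposition: θ = Σ θ_i = 2287/18984375 rad ≈ 0.000120 rad

θ(8/3) = 2287/18984375 rad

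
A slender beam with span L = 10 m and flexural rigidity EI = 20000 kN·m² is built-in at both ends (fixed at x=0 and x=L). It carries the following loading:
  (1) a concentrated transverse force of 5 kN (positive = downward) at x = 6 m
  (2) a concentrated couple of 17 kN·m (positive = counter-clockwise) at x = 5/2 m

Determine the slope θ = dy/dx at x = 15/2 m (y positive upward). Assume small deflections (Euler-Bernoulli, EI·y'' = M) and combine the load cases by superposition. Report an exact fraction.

θ(15/2) = 73/2560000 rad

Load 1 — point force P=5 kN at a=6 m (b=L-a=4):
  θ_1 = Pa²(L-x)(2bL-(3b+a)(L-x))/(2L³EI)  [x>a] = 5·6²·(10-(15/2))·(2·4·10-(3·4+6)·(10-(15/2)))/(2·10³·20000) = 63/160000 rad
Load 2 — applied couple M₀=17 kN·m at a=5/2 m (b=L-a=15/2):
  θ_2 = (R_Ax²/2 - M_Ax - M₀(x-a))/EI  [x>a] with R_A=153/80, M_A=-51/16 = ((153/80)·(15/2)²/2 - (-51/16)·(15/2) - 17·((15/2)-(5/2)))/20000 = -187/512000 rad
Superposition: θ = Σ θ_i = 73/2560000 rad ≈ 0.000029 rad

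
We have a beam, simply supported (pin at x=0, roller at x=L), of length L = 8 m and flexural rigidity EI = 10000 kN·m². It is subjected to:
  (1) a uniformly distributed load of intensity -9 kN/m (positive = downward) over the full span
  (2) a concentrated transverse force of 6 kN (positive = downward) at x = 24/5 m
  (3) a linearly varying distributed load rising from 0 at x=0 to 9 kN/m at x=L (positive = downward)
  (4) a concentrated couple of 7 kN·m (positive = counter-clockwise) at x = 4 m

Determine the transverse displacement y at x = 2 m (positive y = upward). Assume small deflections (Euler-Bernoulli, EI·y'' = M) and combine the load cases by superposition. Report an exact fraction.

y(2) = 16899/1250000 m

Load 1 — uniform load w=-9 kN/m over full span:
  y_1 = -wx(L³-2Lx²+x³)/(24EI) = -(-9)·2·(8³-2·8·2²+2³)/(24·10000) = 171/5000 m
Load 2 — point force P=6 kN at a=24/5 m (b=L-a=16/5):
  y_2 = -Pbx(L²-b²-x²)/(6LEI)  [x≤a] = -6·(16/5)·2·(8²-(16/5)²-2²)/(6·8·10000) = -311/78125 m
Load 3 — triangular load w₀=9 kN/m (0→w₀ over full span):
  y_3 = -w₀x(7L⁴-10L²x²+3x⁴)/(360LEI) = -9·2·(7·8⁴-10·8²·2²+3·2⁴)/(360·8·10000) = -327/20000 m
Load 4 — applied couple M₀=7 kN·m at a=4 m (b=L-a=4):
  y_4 = (M₀x³/(6L)+C₁x)/EI  [x≤a] with C₁=M₀(3b²-L²)/(6L)=-7/3 = (7·2³/(6·8)+(-7/3)·2)/10000 = -7/20000 m
Superposition: y = Σ y_i = 16899/1250000 m ≈ 0.013519 m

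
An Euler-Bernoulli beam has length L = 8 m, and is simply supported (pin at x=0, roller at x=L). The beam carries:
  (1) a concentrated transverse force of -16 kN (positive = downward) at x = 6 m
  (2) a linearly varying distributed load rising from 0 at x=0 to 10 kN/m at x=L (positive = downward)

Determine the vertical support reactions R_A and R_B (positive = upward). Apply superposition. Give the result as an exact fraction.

R_A = 28/3 kN, R_B = 44/3 kN

Load 1 — point force P=-16 kN at a=6 m (b=L-a=2):
  R_A = Pb/L = (-16)·2/8 = -4 kN
  R_B = Pa/L = (-16)·6/8 = -12 kN
Load 2 — triangular load w₀=10 kN/m (0→w₀ over full span):
  R_A = w₀L/6 = 10·8/6 = 40/3 kN
  R_B = w₀L/3 = 10·8/3 = 80/3 kN
Superposition: R_A = 28/3 kN, R_B = 44/3 kN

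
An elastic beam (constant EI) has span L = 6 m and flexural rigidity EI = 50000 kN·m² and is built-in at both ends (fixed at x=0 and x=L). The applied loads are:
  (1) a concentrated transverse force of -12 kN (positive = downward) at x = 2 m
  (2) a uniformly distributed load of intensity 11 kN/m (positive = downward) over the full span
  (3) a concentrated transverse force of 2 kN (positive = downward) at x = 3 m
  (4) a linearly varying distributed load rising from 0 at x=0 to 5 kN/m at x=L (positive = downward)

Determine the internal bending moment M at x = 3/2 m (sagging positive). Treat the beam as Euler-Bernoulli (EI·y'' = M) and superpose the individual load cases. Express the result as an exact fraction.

M(3/2) = 167/96 kN·m

Load 1 — point force P=-12 kN at a=2 m (b=L-a=4):
  M_1 = Pb²(3a+b)x/L³ - Pab²/L²  [x≤a] = (-12)·4²·(3·2+4)·(3/2)/6³ - (-12)·2·4²/6² = -8/3 kN·m
Load 2 — uniform load w=11 kN/m over full span:
  M_2 = wLx/2 - wL²/12 - wx²/2 = 11·6·(3/2)/2 - 11·6²/12 - 11·(3/2)²/2 = 33/8 kN·m
Load 3 — point force P=2 kN at a=3 m (b=L-a=3):
  M_3 = Pb²(3a+b)x/L³ - Pab²/L²  [x≤a] = 2·3²·(3·3+3)·(3/2)/6³ - 2·3·3²/6² = 0 kN·m
Load 4 — triangular load w₀=5 kN/m (0→w₀ over full span):
  M_4 = 3w₀Lx/20 - w₀L²/30 - w₀x³/(6L) = 3·5·6·(3/2)/20 - 5·6²/30 - 5·(3/2)³/(6·6) = 9/32 kN·m
Superposition: M = Σ M_i = 167/96 kN·m ≈ 1.739583 kN·m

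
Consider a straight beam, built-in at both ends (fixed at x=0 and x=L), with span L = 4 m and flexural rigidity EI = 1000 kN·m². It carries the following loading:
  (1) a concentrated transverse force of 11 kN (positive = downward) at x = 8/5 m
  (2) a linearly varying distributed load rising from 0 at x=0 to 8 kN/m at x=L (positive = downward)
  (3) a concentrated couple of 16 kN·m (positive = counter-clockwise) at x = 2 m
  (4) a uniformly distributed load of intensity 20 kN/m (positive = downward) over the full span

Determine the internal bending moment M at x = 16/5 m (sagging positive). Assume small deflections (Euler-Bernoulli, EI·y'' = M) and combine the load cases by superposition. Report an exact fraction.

M(16/5) = -1764/625 kN·m

Load 1 — point force P=11 kN at a=8/5 m (b=L-a=12/5):
  M_1 = Pa²(a+3b)(L-x)/L³ - Pa²b/L²  [x>a] = 11·(8/5)²·((8/5)+3·(12/5))·(4-(16/5))/4³ - 11·(8/5)²·(12/5)/4² = -704/625 kN·m
Load 2 — triangular load w₀=8 kN/m (0→w₀ over full span):
  M_2 = 3w₀Lx/20 - w₀L²/30 - w₀x³/(6L) = 3·8·4·(16/5)/20 - 8·4²/30 - 8·(16/5)³/(6·4) = 64/375 kN·m
Load 3 — applied couple M₀=16 kN·m at a=2 m (b=L-a=2):
  M_3 = R_Ax - M_A - M₀  [x>a] with R_A=6, M_A=4 = 6·(16/5) - 4 - 16 = -4/5 kN·m
Load 4 — uniform load w=20 kN/m over full span:
  M_4 = wLx/2 - wL²/12 - wx²/2 = 20·4·(16/5)/2 - 20·4²/12 - 20·(16/5)²/2 = -16/15 kN·m
Superposition: M = Σ M_i = -1764/625 kN·m ≈ -2.822400 kN·m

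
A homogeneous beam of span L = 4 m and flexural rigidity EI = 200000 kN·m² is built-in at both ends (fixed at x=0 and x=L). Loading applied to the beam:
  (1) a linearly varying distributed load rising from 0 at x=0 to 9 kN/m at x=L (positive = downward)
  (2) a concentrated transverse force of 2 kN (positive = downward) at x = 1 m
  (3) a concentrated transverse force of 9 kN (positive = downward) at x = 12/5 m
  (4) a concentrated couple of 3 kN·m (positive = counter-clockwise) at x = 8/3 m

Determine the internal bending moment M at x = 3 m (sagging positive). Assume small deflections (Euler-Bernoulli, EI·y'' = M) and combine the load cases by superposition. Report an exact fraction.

Load 1 — triangular load w₀=9 kN/m (0→w₀ over full span):
  M_1 = 3w₀Lx/20 - w₀L²/30 - w₀x³/(6L) = 3·9·4·3/20 - 9·4²/30 - 9·3³/(6·4) = 51/40 kN·m
Load 2 — point force P=2 kN at a=1 m (b=L-a=3):
  M_2 = Pa²(a+3b)(L-x)/L³ - Pa²b/L²  [x>a] = 2·1²·(1+3·3)·(4-3)/4³ - 2·1²·3/4² = -1/16 kN·m
Load 3 — point force P=9 kN at a=12/5 m (b=L-a=8/5):
  M_3 = Pa²(a+3b)(L-x)/L³ - Pa²b/L²  [x>a] = 9·(12/5)²·((12/5)+3·(8/5))·(4-3)/4³ - 9·(12/5)²·(8/5)/4² = 81/125 kN·m
Load 4 — applied couple M₀=3 kN·m at a=8/3 m (b=L-a=4/3):
  M_4 = R_Ax - M_A - M₀  [x>a] with R_A=1, M_A=1 = 1·3 - 1 - 3 = -1 kN·m
Superposition: M = Σ M_i = 1721/2000 kN·m ≈ 0.860500 kN·m

M(3) = 1721/2000 kN·m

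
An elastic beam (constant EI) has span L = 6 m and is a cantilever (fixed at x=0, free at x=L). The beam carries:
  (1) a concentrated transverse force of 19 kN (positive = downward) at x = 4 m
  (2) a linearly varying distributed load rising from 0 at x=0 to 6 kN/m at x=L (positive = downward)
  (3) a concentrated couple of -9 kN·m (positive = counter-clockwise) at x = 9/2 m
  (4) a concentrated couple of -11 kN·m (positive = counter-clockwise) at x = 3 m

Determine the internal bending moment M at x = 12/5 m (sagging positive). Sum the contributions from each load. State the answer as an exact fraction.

Load 1 — point force P=19 kN at a=4 m (b=L-a=2):
  M_1 = -P(a-x)  [x≤a] = -19·(4-(12/5)) = -152/5 kN·m
Load 2 — triangular load w₀=6 kN/m (0→w₀ over full span):
  M_2 = w₀Lx/2 - w₀L²/3 - w₀x³/(6L) = 6·6·(12/5)/2 - 6·6²/3 - 6·(12/5)³/(6·6) = -3888/125 kN·m
Load 3 — applied couple M₀=-9 kN·m at a=9/2 m (b=L-a=3/2):
  M_3 = M₀  [x≤a] = (-9) = -9 kN·m
Load 4 — applied couple M₀=-11 kN·m at a=3 m (b=L-a=3):
  M_4 = M₀  [x≤a] = (-11) = -11 kN·m
Superposition: M = Σ M_i = -10188/125 kN·m ≈ -81.504000 kN·m

M(12/5) = -10188/125 kN·m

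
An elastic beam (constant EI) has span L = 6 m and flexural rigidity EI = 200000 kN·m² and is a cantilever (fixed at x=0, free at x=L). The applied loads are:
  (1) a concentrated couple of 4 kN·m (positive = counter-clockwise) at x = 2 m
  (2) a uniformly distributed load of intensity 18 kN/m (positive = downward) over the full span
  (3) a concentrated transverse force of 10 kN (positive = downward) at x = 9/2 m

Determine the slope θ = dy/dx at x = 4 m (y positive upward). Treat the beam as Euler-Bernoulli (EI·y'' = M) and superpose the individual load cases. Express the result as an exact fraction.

θ(4) = -179/50000 rad

Load 1 — applied couple M₀=4 kN·m at a=2 m (b=L-a=4):
  θ_1 = M₀a/EI  [x>a] = 4·2/200000 = 1/25000 rad
Load 2 — uniform load w=18 kN/m over full span:
  θ_2 = -wx(x²-3Lx+3L²)/(6EI) = -18·4·(4²-3·6·4+3·6²)/(6·200000) = -39/12500 rad
Load 3 — point force P=10 kN at a=9/2 m (b=L-a=3/2):
  θ_3 = -Px(2a-x)/(2EI)  [x≤a] = -10·4·(2·(9/2)-4)/(2·200000) = -1/2000 rad
Superposition: θ = Σ θ_i = -179/50000 rad ≈ -0.003580 rad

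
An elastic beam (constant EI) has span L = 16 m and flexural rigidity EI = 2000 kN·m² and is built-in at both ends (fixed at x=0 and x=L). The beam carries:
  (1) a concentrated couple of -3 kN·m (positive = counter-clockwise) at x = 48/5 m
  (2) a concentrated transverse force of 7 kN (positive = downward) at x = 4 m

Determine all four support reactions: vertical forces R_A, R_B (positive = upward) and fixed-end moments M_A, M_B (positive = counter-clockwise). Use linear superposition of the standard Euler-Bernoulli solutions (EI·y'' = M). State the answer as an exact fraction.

R_A = 4509/800 kN, M_A = 1479/100 kN·m, R_B = 1091/800 kN, M_B = -561/100 kN·m

Load 1 — applied couple M₀=-3 kN·m at a=48/5 m (b=L-a=32/5):
  R_A = 6M₀ab/L³ = 6·(-3)·(48/5)·(32/5)/16³ = -27/100 kN
  M_A = M₀b(2a-b)/L² = (-3)·(32/5)·(2·(48/5)-(32/5))/16² = -24/25 kN·m
  R_B = -6M₀ab/L³ = -6·(-3)·(48/5)·(32/5)/16³ = 27/100 kN
  M_B = M₀a(2b-a)/L² = (-3)·(48/5)·(2·(32/5)-(48/5))/16² = -9/25 kN·m
Load 2 — point force P=7 kN at a=4 m (b=L-a=12):
  R_A = Pb²(3a+b)/L³ = 7·12²·(3·4+12)/16³ = 189/32 kN
  M_A = Pab²/L² = 7·4·12²/16² = 63/4 kN·m
  R_B = Pa²(a+3b)/L³ = 7·4²·(4+3·12)/16³ = 35/32 kN
  M_B = -Pa²b/L² = -7·4²·12/16² = -21/4 kN·m
Superposition: R_A = 4509/800 kN, M_A = 1479/100 kN·m, R_B = 1091/800 kN, M_B = -561/100 kN·m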